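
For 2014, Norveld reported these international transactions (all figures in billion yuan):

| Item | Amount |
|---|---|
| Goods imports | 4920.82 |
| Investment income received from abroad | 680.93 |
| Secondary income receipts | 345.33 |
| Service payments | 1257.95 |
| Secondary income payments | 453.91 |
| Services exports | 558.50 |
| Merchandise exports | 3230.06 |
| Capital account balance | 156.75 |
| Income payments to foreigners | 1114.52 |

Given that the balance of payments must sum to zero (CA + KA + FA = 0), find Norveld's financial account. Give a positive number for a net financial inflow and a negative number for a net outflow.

Goods balance = 3230.06 - 4920.82 = -1690.76
Services balance = 558.50 - 1257.95 = -699.45
Trade balance (goods + services) = -1690.76 + (-699.45) = -2390.21
Net primary income = 680.93 - 1114.52 = -433.59
Net secondary income = 345.33 - 453.91 = -108.58
Current account = -2390.21 + (-433.59) + (-108.58) = -2932.38
Financial account = -(-2932.38 + 156.75) = 2775.63

2775.63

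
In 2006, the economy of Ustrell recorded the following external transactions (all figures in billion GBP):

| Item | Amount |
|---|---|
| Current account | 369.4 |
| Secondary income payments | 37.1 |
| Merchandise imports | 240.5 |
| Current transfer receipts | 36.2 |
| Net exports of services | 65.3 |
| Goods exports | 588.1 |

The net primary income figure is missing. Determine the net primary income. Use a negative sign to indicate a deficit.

-42.6

Current account = goods balance + services balance + net primary income + net secondary income
Sum of the known components = 412.0
Net primary income = CA - (known components) = 369.4 - 412.0 = -42.6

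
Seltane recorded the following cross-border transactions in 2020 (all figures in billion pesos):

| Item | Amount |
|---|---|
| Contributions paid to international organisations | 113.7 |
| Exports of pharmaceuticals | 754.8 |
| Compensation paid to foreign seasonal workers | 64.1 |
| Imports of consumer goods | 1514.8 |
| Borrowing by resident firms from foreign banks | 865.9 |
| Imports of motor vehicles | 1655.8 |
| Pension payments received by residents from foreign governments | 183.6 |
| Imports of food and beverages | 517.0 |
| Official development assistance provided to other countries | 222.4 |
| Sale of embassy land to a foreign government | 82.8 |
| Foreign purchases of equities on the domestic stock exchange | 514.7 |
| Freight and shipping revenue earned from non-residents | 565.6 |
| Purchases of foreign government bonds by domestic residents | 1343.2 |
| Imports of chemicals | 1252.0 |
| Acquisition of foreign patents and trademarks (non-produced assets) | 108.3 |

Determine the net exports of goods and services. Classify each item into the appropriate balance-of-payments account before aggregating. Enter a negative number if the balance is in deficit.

Goods: -1655.8 + 754.8 - 517.0 - 1514.8 - 1252.0 = -4184.8
Services: 565.6
Trade balance = -4184.8 + 565.6 = -3619.2
(Excluded from the trade balance — secondary income: contributions paid to international organisations 113.7, pension payments received by residents from foreign governments 183.6, official development assistance provided to other countries 222.4; primary income: compensation paid to foreign seasonal workers 64.1; financial account: borrowing by resident firms from foreign banks 865.9, foreign purchases of equities on the domestic stock exchange 514.7, purchases of foreign government bonds by domestic residents 1343.2; capital account: sale of embassy land to a foreign government 82.8, acquisition of foreign patents and trademarks (non-produced assets) 108.3.)

-3619.2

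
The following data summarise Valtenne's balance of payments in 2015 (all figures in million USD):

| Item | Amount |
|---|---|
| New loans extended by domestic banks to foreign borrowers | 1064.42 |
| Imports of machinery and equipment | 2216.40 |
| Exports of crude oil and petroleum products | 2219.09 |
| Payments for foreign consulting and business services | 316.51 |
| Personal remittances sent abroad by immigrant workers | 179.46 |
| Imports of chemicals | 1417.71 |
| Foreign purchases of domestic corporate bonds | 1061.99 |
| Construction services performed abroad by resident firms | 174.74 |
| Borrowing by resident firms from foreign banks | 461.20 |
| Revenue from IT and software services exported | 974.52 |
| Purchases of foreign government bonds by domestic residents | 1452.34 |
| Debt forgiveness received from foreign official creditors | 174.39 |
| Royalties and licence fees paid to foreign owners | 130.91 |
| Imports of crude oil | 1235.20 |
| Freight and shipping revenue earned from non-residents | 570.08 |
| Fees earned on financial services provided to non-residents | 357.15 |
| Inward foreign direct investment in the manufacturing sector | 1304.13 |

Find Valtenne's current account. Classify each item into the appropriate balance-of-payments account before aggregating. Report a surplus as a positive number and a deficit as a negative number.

Goods: -1235.20 - 2216.40 + 2219.09 - 1417.71 = -2650.22
Services: 174.74 + 570.08 - 316.51 + 974.52 + 357.15 - 130.91 = 1629.07
Secondary income: -179.46
Current account = (-2650.22) + 1629.07 + (-179.46) = -1200.61
(Excluded from the current account — financial account: new loans extended by domestic banks to foreign borrowers 1064.42, foreign purchases of domestic corporate bonds 1061.99, borrowing by resident firms from foreign banks 461.20, purchases of foreign government bonds by domestic residents 1452.34, inward foreign direct investment in the manufacturing sector 1304.13; capital account: debt forgiveness received from foreign official creditors 174.39.)

-1200.61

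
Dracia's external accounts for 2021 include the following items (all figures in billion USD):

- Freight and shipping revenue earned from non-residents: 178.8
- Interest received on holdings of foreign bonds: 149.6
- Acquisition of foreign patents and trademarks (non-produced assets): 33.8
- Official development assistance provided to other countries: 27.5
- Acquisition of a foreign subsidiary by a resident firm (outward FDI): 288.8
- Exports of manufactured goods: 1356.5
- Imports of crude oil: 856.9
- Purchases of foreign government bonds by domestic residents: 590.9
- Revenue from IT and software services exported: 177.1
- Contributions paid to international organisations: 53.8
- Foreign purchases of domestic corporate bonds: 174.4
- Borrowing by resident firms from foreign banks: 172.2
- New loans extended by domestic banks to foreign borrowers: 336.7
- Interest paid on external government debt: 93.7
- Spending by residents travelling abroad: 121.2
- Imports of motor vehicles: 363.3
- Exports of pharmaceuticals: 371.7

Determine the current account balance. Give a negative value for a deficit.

Goods: 371.7 - 363.3 - 856.9 + 1356.5 = 508.0
Services: 178.8 - 121.2 + 177.1 = 234.7
Primary income: -93.7 + 149.6 = 55.9
Secondary income: -53.8 - 27.5 = -81.3
Current account = 508.0 + 234.7 + 55.9 + (-81.3) = 717.3
(Excluded from the current account — capital account: acquisition of foreign patents and trademarks (non-produced assets) 33.8; financial account: acquisition of a foreign subsidiary by a resident firm (outward FDI) 288.8, purchases of foreign government bonds by domestic residents 590.9, foreign purchases of domestic corporate bonds 174.4, borrowing by resident firms from foreign banks 172.2, new loans extended by domestic banks to foreign borrowers 336.7.)

717.3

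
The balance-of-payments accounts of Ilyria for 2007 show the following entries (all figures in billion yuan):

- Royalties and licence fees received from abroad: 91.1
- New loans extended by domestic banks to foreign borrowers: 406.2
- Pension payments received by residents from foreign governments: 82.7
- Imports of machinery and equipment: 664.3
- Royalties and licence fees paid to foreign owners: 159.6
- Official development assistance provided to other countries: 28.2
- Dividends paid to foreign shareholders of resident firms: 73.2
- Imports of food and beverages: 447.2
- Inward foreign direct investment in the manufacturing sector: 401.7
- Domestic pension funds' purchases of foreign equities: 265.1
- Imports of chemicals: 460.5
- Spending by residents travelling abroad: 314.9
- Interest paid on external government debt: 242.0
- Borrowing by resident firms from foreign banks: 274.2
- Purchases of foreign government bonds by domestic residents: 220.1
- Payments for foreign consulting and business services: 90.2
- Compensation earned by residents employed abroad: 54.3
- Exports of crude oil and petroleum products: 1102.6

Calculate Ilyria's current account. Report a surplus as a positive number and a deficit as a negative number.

Goods: -447.2 - 460.5 - 664.3 + 1102.6 = -469.4
Services: -159.6 - 90.2 + 91.1 - 314.9 = -473.6
Primary income: -242.0 + 54.3 - 73.2 = -260.9
Secondary income: -28.2 + 82.7 = 54.5
Current account = (-469.4) + (-473.6) + (-260.9) + 54.5 = -1149.4
(Excluded from the current account — financial account: new loans extended by domestic banks to foreign borrowers 406.2, inward foreign direct investment in the manufacturing sector 401.7, domestic pension funds' purchases of foreign equities 265.1, borrowing by resident firms from foreign banks 274.2, purchases of foreign government bonds by domestic residents 220.1.)

-1149.4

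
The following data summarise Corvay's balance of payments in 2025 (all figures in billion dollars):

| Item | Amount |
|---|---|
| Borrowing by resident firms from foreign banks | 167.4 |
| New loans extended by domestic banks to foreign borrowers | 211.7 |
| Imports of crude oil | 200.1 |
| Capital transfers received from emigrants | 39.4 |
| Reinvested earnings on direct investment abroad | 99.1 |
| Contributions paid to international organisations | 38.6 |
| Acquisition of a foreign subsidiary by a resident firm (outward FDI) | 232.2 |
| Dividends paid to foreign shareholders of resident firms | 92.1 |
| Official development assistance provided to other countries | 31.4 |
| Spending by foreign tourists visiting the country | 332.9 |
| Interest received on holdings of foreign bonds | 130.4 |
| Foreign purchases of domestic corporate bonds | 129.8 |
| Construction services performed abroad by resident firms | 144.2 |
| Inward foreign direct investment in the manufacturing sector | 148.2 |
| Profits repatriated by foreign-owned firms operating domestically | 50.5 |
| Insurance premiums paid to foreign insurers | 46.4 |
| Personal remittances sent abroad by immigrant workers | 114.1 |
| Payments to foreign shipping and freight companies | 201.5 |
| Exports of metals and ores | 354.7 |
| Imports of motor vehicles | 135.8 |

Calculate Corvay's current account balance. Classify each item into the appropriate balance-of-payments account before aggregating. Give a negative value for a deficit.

150.8

Goods: -135.8 + 354.7 - 200.1 = 18.8
Services: -201.5 - 46.4 + 332.9 + 144.2 = 229.2
Primary income: -92.1 + 99.1 - 50.5 + 130.4 = 86.9
Secondary income: -38.6 - 114.1 - 31.4 = -184.1
Current account = 18.8 + 229.2 + 86.9 + (-184.1) = 150.8
(Excluded from the current account — financial account: borrowing by resident firms from foreign banks 167.4, new loans extended by domestic banks to foreign borrowers 211.7, acquisition of a foreign subsidiary by a resident firm (outward FDI) 232.2, foreign purchases of domestic corporate bonds 129.8, inward foreign direct investment in the manufacturing sector 148.2; capital account: capital transfers received from emigrants 39.4.)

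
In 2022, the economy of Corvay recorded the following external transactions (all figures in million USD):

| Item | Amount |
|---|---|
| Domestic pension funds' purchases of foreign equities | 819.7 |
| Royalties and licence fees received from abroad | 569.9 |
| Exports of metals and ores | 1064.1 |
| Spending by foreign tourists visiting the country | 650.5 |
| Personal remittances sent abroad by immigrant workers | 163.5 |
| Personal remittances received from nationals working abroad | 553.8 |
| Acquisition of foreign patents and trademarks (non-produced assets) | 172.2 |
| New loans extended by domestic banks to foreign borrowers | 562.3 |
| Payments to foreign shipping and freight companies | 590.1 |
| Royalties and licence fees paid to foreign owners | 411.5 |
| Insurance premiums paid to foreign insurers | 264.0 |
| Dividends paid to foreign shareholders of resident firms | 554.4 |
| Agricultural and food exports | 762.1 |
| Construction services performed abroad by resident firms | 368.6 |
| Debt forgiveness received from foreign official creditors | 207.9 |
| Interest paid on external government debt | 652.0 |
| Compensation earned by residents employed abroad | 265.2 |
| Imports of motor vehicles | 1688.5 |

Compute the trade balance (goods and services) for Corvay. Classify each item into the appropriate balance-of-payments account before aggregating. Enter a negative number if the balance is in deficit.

461.1

Goods: 1064.1 + 762.1 - 1688.5 = 137.7
Services: 650.5 - 264.0 - 590.1 - 411.5 + 368.6 + 569.9 = 323.4
Trade balance = 137.7 + 323.4 = 461.1
(Excluded from the trade balance — financial account: domestic pension funds' purchases of foreign equities 819.7, new loans extended by domestic banks to foreign borrowers 562.3; secondary income: personal remittances sent abroad by immigrant workers 163.5, personal remittances received from nationals working abroad 553.8; capital account: acquisition of foreign patents and trademarks (non-produced assets) 172.2, debt forgiveness received from foreign official creditors 207.9; primary income: dividends paid to foreign shareholders of resident firms 554.4, interest paid on external government debt 652.0, compensation earned by residents employed abroad 265.2.)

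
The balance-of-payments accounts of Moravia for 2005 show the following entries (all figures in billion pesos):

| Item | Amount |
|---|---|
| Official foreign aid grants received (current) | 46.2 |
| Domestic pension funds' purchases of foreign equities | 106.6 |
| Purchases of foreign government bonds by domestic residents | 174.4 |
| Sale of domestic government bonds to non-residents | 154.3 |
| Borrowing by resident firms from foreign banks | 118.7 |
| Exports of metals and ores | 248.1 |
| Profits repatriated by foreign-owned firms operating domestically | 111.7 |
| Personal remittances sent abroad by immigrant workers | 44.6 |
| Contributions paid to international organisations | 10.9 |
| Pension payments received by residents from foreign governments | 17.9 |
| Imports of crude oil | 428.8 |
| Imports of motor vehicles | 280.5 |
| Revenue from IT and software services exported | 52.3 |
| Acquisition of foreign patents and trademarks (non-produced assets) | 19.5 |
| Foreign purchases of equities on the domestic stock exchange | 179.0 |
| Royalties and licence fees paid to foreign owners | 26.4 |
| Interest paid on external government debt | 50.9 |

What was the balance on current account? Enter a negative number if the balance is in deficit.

Goods: -428.8 - 280.5 + 248.1 = -461.2
Services: -26.4 + 52.3 = 25.9
Primary income: -111.7 - 50.9 = -162.6
Secondary income: 17.9 - 10.9 - 44.6 + 46.2 = 8.6
Current account = (-461.2) + 25.9 + (-162.6) + 8.6 = -589.3
(Excluded from the current account — financial account: domestic pension funds' purchases of foreign equities 106.6, purchases of foreign government bonds by domestic residents 174.4, sale of domestic government bonds to non-residents 154.3, borrowing by resident firms from foreign banks 118.7, foreign purchases of equities on the domestic stock exchange 179.0; capital account: acquisition of foreign patents and trademarks (non-produced assets) 19.5.)

-589.3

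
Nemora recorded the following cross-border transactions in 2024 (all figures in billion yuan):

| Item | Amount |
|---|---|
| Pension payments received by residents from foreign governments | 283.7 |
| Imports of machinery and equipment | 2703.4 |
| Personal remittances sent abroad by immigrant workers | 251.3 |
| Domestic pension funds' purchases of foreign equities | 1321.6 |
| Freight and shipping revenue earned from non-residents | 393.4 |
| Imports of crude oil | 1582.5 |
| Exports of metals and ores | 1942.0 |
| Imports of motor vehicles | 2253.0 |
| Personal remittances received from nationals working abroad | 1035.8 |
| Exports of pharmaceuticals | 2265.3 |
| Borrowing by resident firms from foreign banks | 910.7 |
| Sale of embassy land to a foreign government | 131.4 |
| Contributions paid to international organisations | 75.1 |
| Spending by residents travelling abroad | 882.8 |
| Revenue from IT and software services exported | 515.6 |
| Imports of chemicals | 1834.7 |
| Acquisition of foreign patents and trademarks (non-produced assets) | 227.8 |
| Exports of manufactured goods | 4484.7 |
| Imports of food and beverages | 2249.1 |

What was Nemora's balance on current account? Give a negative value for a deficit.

-911.4

Goods: 1942.0 - 1582.5 - 2253.0 - 2249.1 + 4484.7 + 2265.3 - 1834.7 - 2703.4 = -1930.7
Services: 515.6 - 882.8 + 393.4 = 26.2
Secondary income: -75.1 + 1035.8 - 251.3 + 283.7 = 993.1
Current account = (-1930.7) + 26.2 + 993.1 = -911.4
(Excluded from the current account — financial account: domestic pension funds' purchases of foreign equities 1321.6, borrowing by resident firms from foreign banks 910.7; capital account: sale of embassy land to a foreign government 131.4, acquisition of foreign patents and trademarks (non-produced assets) 227.8.)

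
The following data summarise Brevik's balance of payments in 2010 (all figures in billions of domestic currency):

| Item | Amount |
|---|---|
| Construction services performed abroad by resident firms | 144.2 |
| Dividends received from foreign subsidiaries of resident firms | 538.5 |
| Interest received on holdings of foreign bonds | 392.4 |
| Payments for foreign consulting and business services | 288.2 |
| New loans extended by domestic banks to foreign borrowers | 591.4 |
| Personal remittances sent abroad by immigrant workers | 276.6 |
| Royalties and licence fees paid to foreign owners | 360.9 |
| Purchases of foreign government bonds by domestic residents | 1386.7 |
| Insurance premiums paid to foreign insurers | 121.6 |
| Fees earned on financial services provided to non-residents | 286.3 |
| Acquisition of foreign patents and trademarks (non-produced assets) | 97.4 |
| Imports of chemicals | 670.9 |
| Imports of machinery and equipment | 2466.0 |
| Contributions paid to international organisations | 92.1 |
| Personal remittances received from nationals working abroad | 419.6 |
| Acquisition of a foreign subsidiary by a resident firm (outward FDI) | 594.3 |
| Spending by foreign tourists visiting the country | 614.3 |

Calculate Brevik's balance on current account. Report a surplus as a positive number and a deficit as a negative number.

Goods: -670.9 - 2466.0 = -3136.9
Services: -360.9 + 614.3 - 121.6 + 144.2 - 288.2 + 286.3 = 274.1
Primary income: 538.5 + 392.4 = 930.9
Secondary income: -276.6 + 419.6 - 92.1 = 50.9
Current account = (-3136.9) + 274.1 + 930.9 + 50.9 = -1881.0
(Excluded from the current account — financial account: new loans extended by domestic banks to foreign borrowers 591.4, purchases of foreign government bonds by domestic residents 1386.7, acquisition of a foreign subsidiary by a resident firm (outward FDI) 594.3; capital account: acquisition of foreign patents and trademarks (non-produced assets) 97.4.)

-1881.0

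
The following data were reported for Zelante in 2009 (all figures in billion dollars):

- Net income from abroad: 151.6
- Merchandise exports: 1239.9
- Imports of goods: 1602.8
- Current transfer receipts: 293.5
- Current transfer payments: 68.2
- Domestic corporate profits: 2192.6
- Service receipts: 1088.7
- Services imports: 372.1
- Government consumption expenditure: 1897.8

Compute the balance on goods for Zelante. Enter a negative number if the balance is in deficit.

Goods balance = 1239.9 - 1602.8 = -362.9

-362.9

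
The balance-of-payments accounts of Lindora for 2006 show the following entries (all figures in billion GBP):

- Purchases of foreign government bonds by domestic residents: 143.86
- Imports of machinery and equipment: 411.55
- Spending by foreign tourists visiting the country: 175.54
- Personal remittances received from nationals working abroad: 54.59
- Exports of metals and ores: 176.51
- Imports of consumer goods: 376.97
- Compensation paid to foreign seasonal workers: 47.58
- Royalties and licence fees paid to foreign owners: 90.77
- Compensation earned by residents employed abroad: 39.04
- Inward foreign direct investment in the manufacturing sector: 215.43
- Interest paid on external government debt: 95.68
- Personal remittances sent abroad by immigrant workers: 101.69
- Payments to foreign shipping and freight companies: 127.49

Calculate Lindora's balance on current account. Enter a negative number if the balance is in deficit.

Goods: -411.55 - 376.97 + 176.51 = -612.01
Services: -90.77 + 175.54 - 127.49 = -42.72
Primary income: -95.68 + 39.04 - 47.58 = -104.22
Secondary income: 54.59 - 101.69 = -47.10
Current account = (-612.01) + (-42.72) + (-104.22) + (-47.10) = -806.05
(Excluded from the current account — financial account: purchases of foreign government bonds by domestic residents 143.86, inward foreign direct investment in the manufacturing sector 215.43.)

-806.05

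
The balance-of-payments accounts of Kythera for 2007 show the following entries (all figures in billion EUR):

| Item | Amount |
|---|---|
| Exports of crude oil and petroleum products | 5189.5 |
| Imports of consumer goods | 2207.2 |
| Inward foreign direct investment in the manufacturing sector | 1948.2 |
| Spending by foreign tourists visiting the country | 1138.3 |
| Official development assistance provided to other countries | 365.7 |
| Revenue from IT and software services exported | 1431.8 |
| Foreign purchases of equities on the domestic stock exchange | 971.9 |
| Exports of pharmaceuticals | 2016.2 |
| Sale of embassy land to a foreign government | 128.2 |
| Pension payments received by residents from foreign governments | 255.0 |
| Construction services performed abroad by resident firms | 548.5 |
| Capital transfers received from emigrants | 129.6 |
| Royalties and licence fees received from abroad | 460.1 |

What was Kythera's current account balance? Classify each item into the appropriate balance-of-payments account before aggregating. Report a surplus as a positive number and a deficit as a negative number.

8466.5

Goods: 2016.2 - 2207.2 + 5189.5 = 4998.5
Services: 1138.3 + 548.5 + 1431.8 + 460.1 = 3578.7
Secondary income: -365.7 + 255.0 = -110.7
Current account = 4998.5 + 3578.7 + (-110.7) = 8466.5
(Excluded from the current account — financial account: inward foreign direct investment in the manufacturing sector 1948.2, foreign purchases of equities on the domestic stock exchange 971.9; capital account: sale of embassy land to a foreign government 128.2, capital transfers received from emigrants 129.6.)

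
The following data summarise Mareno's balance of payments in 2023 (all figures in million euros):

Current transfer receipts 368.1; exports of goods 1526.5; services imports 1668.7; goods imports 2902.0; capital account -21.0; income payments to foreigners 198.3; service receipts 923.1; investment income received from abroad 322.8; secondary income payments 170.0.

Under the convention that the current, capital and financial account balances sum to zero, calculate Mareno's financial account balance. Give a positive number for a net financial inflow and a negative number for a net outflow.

1819.5

Goods balance = 1526.5 - 2902.0 = -1375.5
Services balance = 923.1 - 1668.7 = -745.6
Trade balance (goods + services) = -1375.5 + (-745.6) = -2121.1
Net primary income = 322.8 - 198.3 = 124.5
Net secondary income = 368.1 - 170.0 = 198.1
Current account = -2121.1 + 124.5 + 198.1 = -1798.5
Financial account = -(-1798.5 + (-21.0)) = 1819.5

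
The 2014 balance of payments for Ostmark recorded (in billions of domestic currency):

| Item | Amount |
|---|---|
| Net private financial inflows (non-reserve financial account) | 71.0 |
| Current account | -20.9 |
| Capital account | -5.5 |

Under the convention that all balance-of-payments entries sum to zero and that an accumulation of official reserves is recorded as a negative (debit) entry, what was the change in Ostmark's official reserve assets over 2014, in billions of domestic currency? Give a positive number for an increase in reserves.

Official reserve transactions balance = -((-20.9) + (-5.5) + 71.0) = -44.6
An accumulation of reserves is recorded as a debit (negative entry), so the change in the stock of reserves is the negative of that balance.
Change in official reserves = -(-44.6) = 44.6

44.6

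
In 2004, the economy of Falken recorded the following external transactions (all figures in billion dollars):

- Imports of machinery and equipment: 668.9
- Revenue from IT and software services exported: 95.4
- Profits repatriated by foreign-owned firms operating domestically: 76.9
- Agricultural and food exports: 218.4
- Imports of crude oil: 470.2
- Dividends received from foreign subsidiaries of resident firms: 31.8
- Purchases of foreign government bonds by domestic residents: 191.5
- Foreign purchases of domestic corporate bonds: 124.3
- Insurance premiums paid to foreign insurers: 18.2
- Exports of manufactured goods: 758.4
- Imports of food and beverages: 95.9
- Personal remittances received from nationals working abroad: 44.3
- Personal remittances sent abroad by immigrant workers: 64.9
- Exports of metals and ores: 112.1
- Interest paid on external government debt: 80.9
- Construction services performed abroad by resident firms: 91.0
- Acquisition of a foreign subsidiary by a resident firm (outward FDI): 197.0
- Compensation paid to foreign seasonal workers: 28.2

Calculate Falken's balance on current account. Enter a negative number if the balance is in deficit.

-152.7

Goods: 218.4 - 95.9 + 112.1 - 470.2 + 758.4 - 668.9 = -146.1
Services: -18.2 + 91.0 + 95.4 = 168.2
Primary income: -80.9 + 31.8 - 76.9 - 28.2 = -154.2
Secondary income: -64.9 + 44.3 = -20.6
Current account = (-146.1) + 168.2 + (-154.2) + (-20.6) = -152.7
(Excluded from the current account — financial account: purchases of foreign government bonds by domestic residents 191.5, foreign purchases of domestic corporate bonds 124.3, acquisition of a foreign subsidiary by a resident firm (outward FDI) 197.0.)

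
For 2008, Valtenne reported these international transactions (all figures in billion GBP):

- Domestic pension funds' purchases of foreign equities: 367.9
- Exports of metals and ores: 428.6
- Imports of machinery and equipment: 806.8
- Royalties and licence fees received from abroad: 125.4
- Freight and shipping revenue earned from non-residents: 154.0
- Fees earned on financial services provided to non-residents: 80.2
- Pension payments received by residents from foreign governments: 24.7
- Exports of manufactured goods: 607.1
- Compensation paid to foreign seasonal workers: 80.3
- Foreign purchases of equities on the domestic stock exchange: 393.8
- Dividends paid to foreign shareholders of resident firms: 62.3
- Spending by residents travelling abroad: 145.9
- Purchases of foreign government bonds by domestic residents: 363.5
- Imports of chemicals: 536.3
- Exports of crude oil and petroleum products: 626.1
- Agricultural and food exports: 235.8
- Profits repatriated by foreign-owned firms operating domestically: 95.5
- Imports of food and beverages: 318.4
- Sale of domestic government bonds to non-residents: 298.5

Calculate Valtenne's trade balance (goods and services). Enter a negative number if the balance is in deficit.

449.8

Goods: -536.3 + 607.1 - 318.4 + 428.6 - 806.8 + 626.1 + 235.8 = 236.1
Services: -145.9 + 154.0 + 80.2 + 125.4 = 213.7
Trade balance = 236.1 + 213.7 = 449.8
(Excluded from the trade balance — financial account: domestic pension funds' purchases of foreign equities 367.9, foreign purchases of equities on the domestic stock exchange 393.8, purchases of foreign government bonds by domestic residents 363.5, sale of domestic government bonds to non-residents 298.5; secondary income: pension payments received by residents from foreign governments 24.7; primary income: compensation paid to foreign seasonal workers 80.3, dividends paid to foreign shareholders of resident firms 62.3, profits repatriated by foreign-owned firms operating domestically 95.5.)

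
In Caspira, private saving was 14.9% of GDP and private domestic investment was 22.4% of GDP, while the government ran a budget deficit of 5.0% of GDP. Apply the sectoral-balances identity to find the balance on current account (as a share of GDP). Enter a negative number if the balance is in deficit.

By the sectoral-balances identity, CA = (S_private - I) + (T - G).
Private balance = 14.9 - 22.4 = -7.5
Government balance (T - G) = -5.0
CA = -7.5 + (-5.0) = -12.5

-12.5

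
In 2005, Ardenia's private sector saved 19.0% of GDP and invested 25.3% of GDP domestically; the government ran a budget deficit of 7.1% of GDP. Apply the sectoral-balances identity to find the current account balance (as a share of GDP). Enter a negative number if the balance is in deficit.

By the sectoral-balances identity, CA = (S_private - I) + (T - G).
Private balance = 19.0 - 25.3 = -6.3
Government balance (T - G) = -7.1
CA = -6.3 + (-7.1) = -13.4

-13.4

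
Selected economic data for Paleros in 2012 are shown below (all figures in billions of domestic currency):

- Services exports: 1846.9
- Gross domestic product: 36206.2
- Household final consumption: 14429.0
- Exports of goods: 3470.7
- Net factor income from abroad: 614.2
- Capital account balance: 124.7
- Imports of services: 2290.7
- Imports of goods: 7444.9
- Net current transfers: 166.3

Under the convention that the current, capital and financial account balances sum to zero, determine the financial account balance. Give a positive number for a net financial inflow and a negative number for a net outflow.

Goods balance = 3470.7 - 7444.9 = -3974.2
Services balance = 1846.9 - 2290.7 = -443.8
Trade balance (goods + services) = -3974.2 + (-443.8) = -4418.0
Net primary income = 614.2
Net secondary income = 166.3
Current account = -4418.0 + 614.2 + 166.3 = -3637.5
Financial account = -(-3637.5 + 124.7) = 3512.8

3512.8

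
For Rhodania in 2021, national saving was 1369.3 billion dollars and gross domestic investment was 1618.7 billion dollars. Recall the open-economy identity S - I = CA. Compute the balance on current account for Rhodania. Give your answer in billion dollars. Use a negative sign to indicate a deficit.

-249.4

CA = S - I = 1369.3 - 1618.7 = -249.4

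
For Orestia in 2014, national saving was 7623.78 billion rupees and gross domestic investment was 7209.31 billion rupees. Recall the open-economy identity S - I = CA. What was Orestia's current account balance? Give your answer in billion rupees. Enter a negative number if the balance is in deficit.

CA = S - I = 7623.78 - 7209.31 = 414.47

414.47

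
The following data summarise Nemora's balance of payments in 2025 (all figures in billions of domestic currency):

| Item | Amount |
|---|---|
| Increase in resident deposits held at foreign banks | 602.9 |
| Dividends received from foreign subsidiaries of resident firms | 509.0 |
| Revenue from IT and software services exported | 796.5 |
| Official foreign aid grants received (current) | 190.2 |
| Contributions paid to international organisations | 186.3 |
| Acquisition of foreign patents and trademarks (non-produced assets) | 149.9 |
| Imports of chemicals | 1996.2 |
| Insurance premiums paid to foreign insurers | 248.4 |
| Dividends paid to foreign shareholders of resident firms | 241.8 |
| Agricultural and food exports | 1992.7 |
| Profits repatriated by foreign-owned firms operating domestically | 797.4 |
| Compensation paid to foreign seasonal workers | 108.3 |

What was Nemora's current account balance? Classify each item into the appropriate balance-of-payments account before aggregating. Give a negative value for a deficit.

Goods: -1996.2 + 1992.7 = -3.5
Services: -248.4 + 796.5 = 548.1
Primary income: -241.8 + 509.0 - 797.4 - 108.3 = -638.5
Secondary income: -186.3 + 190.2 = 3.9
Current account = (-3.5) + 548.1 + (-638.5) + 3.9 = -90.0
(Excluded from the current account — financial account: increase in resident deposits held at foreign banks 602.9; capital account: acquisition of foreign patents and trademarks (non-produced assets) 149.9.)

-90.0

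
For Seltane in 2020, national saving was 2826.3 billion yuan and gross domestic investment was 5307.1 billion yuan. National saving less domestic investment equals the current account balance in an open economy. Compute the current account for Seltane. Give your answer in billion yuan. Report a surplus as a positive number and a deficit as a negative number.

-2480.8

CA = S - I = 2826.3 - 5307.1 = -2480.8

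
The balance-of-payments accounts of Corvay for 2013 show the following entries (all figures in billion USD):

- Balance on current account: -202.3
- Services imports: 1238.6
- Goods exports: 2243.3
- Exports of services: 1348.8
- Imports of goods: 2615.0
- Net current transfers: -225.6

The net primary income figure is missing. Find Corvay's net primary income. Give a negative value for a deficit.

Current account = goods balance + services balance + net primary income + net secondary income
Sum of the known components = -487.1
Net primary income = CA - (known components) = -202.3 - (-487.1) = 284.8

284.8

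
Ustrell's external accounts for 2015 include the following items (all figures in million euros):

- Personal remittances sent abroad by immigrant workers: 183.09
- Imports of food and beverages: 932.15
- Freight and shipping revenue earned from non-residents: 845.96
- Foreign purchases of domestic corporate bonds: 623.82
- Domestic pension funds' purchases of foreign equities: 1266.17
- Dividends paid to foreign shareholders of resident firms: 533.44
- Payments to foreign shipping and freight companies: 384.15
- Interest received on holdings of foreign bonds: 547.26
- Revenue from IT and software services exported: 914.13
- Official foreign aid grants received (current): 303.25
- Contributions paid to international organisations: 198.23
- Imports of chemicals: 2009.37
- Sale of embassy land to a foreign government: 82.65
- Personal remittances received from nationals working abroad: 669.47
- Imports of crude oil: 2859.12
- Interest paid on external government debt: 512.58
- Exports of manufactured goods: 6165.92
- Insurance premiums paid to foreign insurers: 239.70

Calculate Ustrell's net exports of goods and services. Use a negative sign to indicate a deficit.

1501.52

Goods: -932.15 - 2009.37 - 2859.12 + 6165.92 = 365.28
Services: -384.15 + 914.13 - 239.70 + 845.96 = 1136.24
Trade balance = 365.28 + 1136.24 = 1501.52
(Excluded from the trade balance — secondary income: personal remittances sent abroad by immigrant workers 183.09, official foreign aid grants received (current) 303.25, contributions paid to international organisations 198.23, personal remittances received from nationals working abroad 669.47; financial account: foreign purchases of domestic corporate bonds 623.82, domestic pension funds' purchases of foreign equities 1266.17; primary income: dividends paid to foreign shareholders of resident firms 533.44, interest received on holdings of foreign bonds 547.26, interest paid on external government debt 512.58; capital account: sale of embassy land to a foreign government 82.65.)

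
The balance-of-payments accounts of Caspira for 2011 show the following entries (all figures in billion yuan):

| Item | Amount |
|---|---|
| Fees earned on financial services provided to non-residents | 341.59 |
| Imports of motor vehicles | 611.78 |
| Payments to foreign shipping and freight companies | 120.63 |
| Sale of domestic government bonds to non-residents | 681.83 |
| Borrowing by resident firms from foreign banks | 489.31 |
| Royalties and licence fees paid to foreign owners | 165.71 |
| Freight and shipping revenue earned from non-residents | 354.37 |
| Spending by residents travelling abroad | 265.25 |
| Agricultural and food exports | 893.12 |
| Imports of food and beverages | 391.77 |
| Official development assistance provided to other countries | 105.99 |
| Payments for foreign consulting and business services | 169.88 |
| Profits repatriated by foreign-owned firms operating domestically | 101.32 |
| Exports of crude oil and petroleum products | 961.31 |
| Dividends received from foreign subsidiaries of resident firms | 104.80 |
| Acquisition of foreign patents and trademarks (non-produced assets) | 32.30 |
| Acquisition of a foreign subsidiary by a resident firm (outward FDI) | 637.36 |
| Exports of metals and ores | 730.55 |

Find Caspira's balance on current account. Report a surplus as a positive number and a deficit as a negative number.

Goods: -611.78 + 961.31 - 391.77 + 730.55 + 893.12 = 1581.43
Services: -165.71 - 120.63 + 354.37 - 169.88 - 265.25 + 341.59 = -25.51
Primary income: -101.32 + 104.80 = 3.48
Secondary income: -105.99
Current account = 1581.43 + (-25.51) + 3.48 + (-105.99) = 1453.41
(Excluded from the current account — financial account: sale of domestic government bonds to non-residents 681.83, borrowing by resident firms from foreign banks 489.31, acquisition of a foreign subsidiary by a resident firm (outward FDI) 637.36; capital account: acquisition of foreign patents and trademarks (non-produced assets) 32.30.)

1453.41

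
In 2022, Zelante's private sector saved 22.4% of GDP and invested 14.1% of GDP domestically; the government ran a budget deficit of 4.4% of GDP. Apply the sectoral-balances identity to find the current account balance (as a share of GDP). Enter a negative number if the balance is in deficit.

By the sectoral-balances identity, CA = (S_private - I) + (T - G).
Private balance = 22.4 - 14.1 = 8.3
Government balance (T - G) = -4.4
CA = 8.3 + (-4.4) = 3.9

3.9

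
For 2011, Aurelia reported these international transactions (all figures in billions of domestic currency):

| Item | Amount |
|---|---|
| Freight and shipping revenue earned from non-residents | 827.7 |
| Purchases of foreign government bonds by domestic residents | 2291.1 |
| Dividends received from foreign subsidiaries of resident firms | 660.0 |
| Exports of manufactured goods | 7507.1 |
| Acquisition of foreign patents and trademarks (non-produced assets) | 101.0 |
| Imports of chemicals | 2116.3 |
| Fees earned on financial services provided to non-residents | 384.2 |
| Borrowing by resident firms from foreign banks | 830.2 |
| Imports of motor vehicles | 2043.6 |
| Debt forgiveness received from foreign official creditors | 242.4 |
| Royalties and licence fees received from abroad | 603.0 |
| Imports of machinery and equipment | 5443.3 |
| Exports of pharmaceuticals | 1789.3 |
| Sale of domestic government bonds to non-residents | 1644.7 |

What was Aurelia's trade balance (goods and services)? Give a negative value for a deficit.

Goods: 7507.1 - 2116.3 + 1789.3 - 5443.3 - 2043.6 = -306.8
Services: 827.7 + 384.2 + 603.0 = 1814.9
Trade balance = -306.8 + 1814.9 = 1508.1
(Excluded from the trade balance — financial account: purchases of foreign government bonds by domestic residents 2291.1, borrowing by resident firms from foreign banks 830.2, sale of domestic government bonds to non-residents 1644.7; primary income: dividends received from foreign subsidiaries of resident firms 660.0; capital account: acquisition of foreign patents and trademarks (non-produced assets) 101.0, debt forgiveness received from foreign official creditors 242.4.)

1508.1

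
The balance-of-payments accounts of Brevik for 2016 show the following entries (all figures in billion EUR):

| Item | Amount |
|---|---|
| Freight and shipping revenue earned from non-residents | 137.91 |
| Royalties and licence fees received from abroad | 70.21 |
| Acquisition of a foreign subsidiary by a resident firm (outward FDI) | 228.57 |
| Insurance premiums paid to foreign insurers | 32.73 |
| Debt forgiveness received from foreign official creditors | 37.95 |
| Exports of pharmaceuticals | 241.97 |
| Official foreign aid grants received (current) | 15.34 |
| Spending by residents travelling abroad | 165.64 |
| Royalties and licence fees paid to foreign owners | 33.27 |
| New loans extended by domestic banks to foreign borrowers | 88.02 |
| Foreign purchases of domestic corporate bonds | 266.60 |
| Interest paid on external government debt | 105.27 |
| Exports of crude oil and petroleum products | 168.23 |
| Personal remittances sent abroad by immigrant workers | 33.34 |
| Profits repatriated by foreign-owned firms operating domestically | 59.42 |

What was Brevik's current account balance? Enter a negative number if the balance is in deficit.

203.99

Goods: 241.97 + 168.23 = 410.20
Services: 70.21 - 32.73 - 33.27 - 165.64 + 137.91 = -23.52
Primary income: -105.27 - 59.42 = -164.69
Secondary income: 15.34 - 33.34 = -18.00
Current account = 410.20 + (-23.52) + (-164.69) + (-18.00) = 203.99
(Excluded from the current account — financial account: acquisition of a foreign subsidiary by a resident firm (outward FDI) 228.57, new loans extended by domestic banks to foreign borrowers 88.02, foreign purchases of domestic corporate bonds 266.60; capital account: debt forgiveness received from foreign official creditors 37.95.)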